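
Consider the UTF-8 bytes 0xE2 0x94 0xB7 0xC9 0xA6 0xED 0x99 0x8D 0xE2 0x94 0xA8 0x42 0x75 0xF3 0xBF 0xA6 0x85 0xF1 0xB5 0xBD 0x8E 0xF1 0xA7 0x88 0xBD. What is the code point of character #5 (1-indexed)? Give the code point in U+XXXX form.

Offset 0: leading byte 0xE2 = 11100010 → 3-byte char #1 = E2 94 B7.
Offset 3: leading byte 0xC9 = 11001001 → 2-byte char #2 = C9 A6.
Offset 5: leading byte 0xED = 11101101 → 3-byte char #3 = ED 99 8D.
Offset 8: leading byte 0xE2 = 11100010 → 3-byte char #4 = E2 94 A8.
Offset 11: leading byte 0x42 = 01000010 → 1-byte char #5 = 42.
Leading byte 0x42 = 01000010 matches 0xxxxxxx → 1-byte sequence.
Byte 1: 0x42 = 01000010, payload 1000010 (7 bits).
Concatenate: 1000010 = 0x42 (7 bits → U+0042).

U+0042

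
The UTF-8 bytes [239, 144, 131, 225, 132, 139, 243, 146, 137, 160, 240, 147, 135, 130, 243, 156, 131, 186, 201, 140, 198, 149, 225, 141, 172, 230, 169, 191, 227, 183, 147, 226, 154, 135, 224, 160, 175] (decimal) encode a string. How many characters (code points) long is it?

12

Byte at offset 0: 0xEF = 11101111 → 3-byte char (#1). Advance 3.
Byte at offset 3: 0xE1 = 11100001 → 3-byte char (#2). Advance 3.
Byte at offset 6: 0xF3 = 11110011 → 4-byte char (#3). Advance 4.
Byte at offset 10: 0xF0 = 11110000 → 4-byte char (#4). Advance 4.
Byte at offset 14: 0xF3 = 11110011 → 4-byte char (#5). Advance 4.
Byte at offset 18: 0xC9 = 11001001 → 2-byte char (#6). Advance 2.
Byte at offset 20: 0xC6 = 11000110 → 2-byte char (#7). Advance 2.
Byte at offset 22: 0xE1 = 11100001 → 3-byte char (#8). Advance 3.
Byte at offset 25: 0xE6 = 11100110 → 3-byte char (#9). Advance 3.
Byte at offset 28: 0xE3 = 11100011 → 3-byte char (#10). Advance 3.
Byte at offset 31: 0xE2 = 11100010 → 3-byte char (#11). Advance 3.
Byte at offset 34: 0xE0 = 11100000 → 3-byte char (#12). Advance 3.
Reached end at offset 37 after 12 code points.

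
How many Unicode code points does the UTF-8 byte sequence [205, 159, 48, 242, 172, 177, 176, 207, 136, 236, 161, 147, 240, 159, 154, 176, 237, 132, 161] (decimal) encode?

Byte at offset 0: 0xCD = 11001101 → 2-byte char (#1). Advance 2.
Byte at offset 2: 0x30 = 00110000 → 1-byte char (#2). Advance 1.
Byte at offset 3: 0xF2 = 11110010 → 4-byte char (#3). Advance 4.
Byte at offset 7: 0xCF = 11001111 → 2-byte char (#4). Advance 2.
Byte at offset 9: 0xEC = 11101100 → 3-byte char (#5). Advance 3.
Byte at offset 12: 0xF0 = 11110000 → 4-byte char (#6). Advance 4.
Byte at offset 16: 0xED = 11101101 → 3-byte char (#7). Advance 3.
Reached end at offset 19 after 7 code points.

7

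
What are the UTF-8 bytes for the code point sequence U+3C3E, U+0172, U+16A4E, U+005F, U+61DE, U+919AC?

E3 B0 BE C5 B2 F0 96 A9 8E 5F E6 87 9E F2 91 A6 AC

U+3C3E: 3-byte form → E3 B0 BE.
U+0172: 2-byte form → C5 B2.
U+16A4E: 4-byte form → F0 96 A9 8E.
U+005F: 1-byte form → 5F.
U+61DE: 3-byte form → E6 87 9E.
U+919AC: 4-byte form → F2 91 A6 AC.
Concatenated (17 bytes): E3 B0 BE C5 B2 F0 96 A9 8E 5F E6 87 9E F2 91 A6 AC.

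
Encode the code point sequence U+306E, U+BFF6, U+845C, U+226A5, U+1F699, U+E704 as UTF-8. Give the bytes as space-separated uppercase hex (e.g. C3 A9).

E3 81 AE EB BF B6 E8 91 9C F0 A2 9A A5 F0 9F 9A 99 EE 9C 84

U+306E: 3-byte form → E3 81 AE.
U+BFF6: 3-byte form → EB BF B6.
U+845C: 3-byte form → E8 91 9C.
U+226A5: 4-byte form → F0 A2 9A A5.
U+1F699: 4-byte form → F0 9F 9A 99.
U+E704: 3-byte form → EE 9C 84.
Concatenated (20 bytes): E3 81 AE EB BF B6 E8 91 9C F0 A2 9A A5 F0 9F 9A 99 EE 9C 84.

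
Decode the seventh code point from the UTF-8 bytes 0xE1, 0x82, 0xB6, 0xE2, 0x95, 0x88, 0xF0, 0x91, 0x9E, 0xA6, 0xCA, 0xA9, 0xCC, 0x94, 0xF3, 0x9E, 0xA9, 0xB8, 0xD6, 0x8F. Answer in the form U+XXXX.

U+058F

Offset 0: leading byte 0xE1 = 11100001 → 3-byte char #1 = E1 82 B6.
Offset 3: leading byte 0xE2 = 11100010 → 3-byte char #2 = E2 95 88.
Offset 6: leading byte 0xF0 = 11110000 → 4-byte char #3 = F0 91 9E A6.
Offset 10: leading byte 0xCA = 11001010 → 2-byte char #4 = CA A9.
Offset 12: leading byte 0xCC = 11001100 → 2-byte char #5 = CC 94.
Offset 14: leading byte 0xF3 = 11110011 → 4-byte char #6 = F3 9E A9 B8.
Offset 18: leading byte 0xD6 = 11010110 → 2-byte char #7 = D6 8F.
Leading byte 0xD6 = 11010110 matches 110xxxxx → 2-byte sequence.
Byte 1: 0xD6 = 11010110, payload 10110 (5 bits).
Byte 2: 0x8F = 10001111 (10xxxxxx ✓), payload 001111.
Concatenate: 10110001111 = 0x58F (11 bits → U+058F).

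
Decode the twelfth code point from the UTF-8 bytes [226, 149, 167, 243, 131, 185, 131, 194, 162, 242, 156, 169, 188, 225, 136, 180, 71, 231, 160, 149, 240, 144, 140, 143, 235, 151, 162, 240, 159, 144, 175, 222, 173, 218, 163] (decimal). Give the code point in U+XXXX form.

Offset 0: leading byte 0xE2 = 11100010 → 3-byte char #1 = E2 95 A7.
Offset 3: leading byte 0xF3 = 11110011 → 4-byte char #2 = F3 83 B9 83.
Offset 7: leading byte 0xC2 = 11000010 → 2-byte char #3 = C2 A2.
Offset 9: leading byte 0xF2 = 11110010 → 4-byte char #4 = F2 9C A9 BC.
Offset 13: leading byte 0xE1 = 11100001 → 3-byte char #5 = E1 88 B4.
Offset 16: leading byte 0x47 = 01000111 → 1-byte char #6 = 47.
Offset 17: leading byte 0xE7 = 11100111 → 3-byte char #7 = E7 A0 95.
Offset 20: leading byte 0xF0 = 11110000 → 4-byte char #8 = F0 90 8C 8F.
Offset 24: leading byte 0xEB = 11101011 → 3-byte char #9 = EB 97 A2.
Offset 27: leading byte 0xF0 = 11110000 → 4-byte char #10 = F0 9F 90 AF.
Offset 31: leading byte 0xDE = 11011110 → 2-byte char #11 = DE AD.
Offset 33: leading byte 0xDA = 11011010 → 2-byte char #12 = DA A3.
Leading byte 0xDA = 11011010 matches 110xxxxx → 2-byte sequence.
Byte 1: 0xDA = 11011010, payload 11010 (5 bits).
Byte 2: 0xA3 = 10100011 (10xxxxxx ✓), payload 100011.
Concatenate: 11010100011 = 0x6A3 (11 bits → U+06A3).

U+06A3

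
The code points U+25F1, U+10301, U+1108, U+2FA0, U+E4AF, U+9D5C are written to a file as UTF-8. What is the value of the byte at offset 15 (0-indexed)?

0xAF

U+25F1 → 3-byte form E2 97 B1 at offsets 0–2.
U+10301 → 4-byte form F0 90 8C 81 at offsets 3–6.
U+1108 → 3-byte form E1 84 88 at offsets 7–9.
U+2FA0 → 3-byte form E2 BE A0 at offsets 10–12.
U+E4AF → 3-byte form EE 92 AF at offsets 13–15.
Offset 15 falls in char 5's range; it's byte 3 of EE 92 AF = 0xAF.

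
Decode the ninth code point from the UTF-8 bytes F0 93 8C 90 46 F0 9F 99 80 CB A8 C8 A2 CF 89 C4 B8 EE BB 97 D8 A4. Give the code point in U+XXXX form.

U+0624

Offset 0: leading byte 0xF0 = 11110000 → 4-byte char #1 = F0 93 8C 90.
Offset 4: leading byte 0x46 = 01000110 → 1-byte char #2 = 46.
Offset 5: leading byte 0xF0 = 11110000 → 4-byte char #3 = F0 9F 99 80.
Offset 9: leading byte 0xCB = 11001011 → 2-byte char #4 = CB A8.
Offset 11: leading byte 0xC8 = 11001000 → 2-byte char #5 = C8 A2.
Offset 13: leading byte 0xCF = 11001111 → 2-byte char #6 = CF 89.
Offset 15: leading byte 0xC4 = 11000100 → 2-byte char #7 = C4 B8.
Offset 17: leading byte 0xEE = 11101110 → 3-byte char #8 = EE BB 97.
Offset 20: leading byte 0xD8 = 11011000 → 2-byte char #9 = D8 A4.
Leading byte 0xD8 = 11011000 matches 110xxxxx → 2-byte sequence.
Byte 1: 0xD8 = 11011000, payload 11000 (5 bits).
Byte 2: 0xA4 = 10100100 (10xxxxxx ✓), payload 100100.
Concatenate: 11000100100 = 0x624 (11 bits → U+0624).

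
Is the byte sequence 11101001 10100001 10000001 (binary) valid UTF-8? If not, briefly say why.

Leading byte 0xE9 = 11101001 → 3-byte form.
Continuation bytes 0xA1=10100001, 0x81=10000001 all match 10xxxxxx.
Decoded value 0x9841 is ≥ 0x800 (shortest form) and not a surrogate.

valid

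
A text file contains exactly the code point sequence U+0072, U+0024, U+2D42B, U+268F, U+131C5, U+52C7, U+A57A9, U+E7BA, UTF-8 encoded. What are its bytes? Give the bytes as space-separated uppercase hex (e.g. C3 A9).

U+0072: 1-byte form → 72.
U+0024: 1-byte form → 24.
U+2D42B: 4-byte form → F0 AD 90 AB.
U+268F: 3-byte form → E2 9A 8F.
U+131C5: 4-byte form → F0 93 87 85.
U+52C7: 3-byte form → E5 8B 87.
U+A57A9: 4-byte form → F2 A5 9E A9.
U+E7BA: 3-byte form → EE 9E BA.
Concatenated (23 bytes): 72 24 F0 AD 90 AB E2 9A 8F F0 93 87 85 E5 8B 87 F2 A5 9E A9 EE 9E BA.

72 24 F0 AD 90 AB E2 9A 8F F0 93 87 85 E5 8B 87 F2 A5 9E A9 EE 9E BA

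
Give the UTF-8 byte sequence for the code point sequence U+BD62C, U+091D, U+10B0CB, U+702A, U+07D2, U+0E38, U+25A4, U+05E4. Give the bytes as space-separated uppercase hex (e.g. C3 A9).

F2 BD 98 AC E0 A4 9D F4 8B 83 8B E7 80 AA DF 92 E0 B8 B8 E2 96 A4 D7 A4

U+BD62C: 4-byte form → F2 BD 98 AC.
U+091D: 3-byte form → E0 A4 9D.
U+10B0CB: 4-byte form → F4 8B 83 8B.
U+702A: 3-byte form → E7 80 AA.
U+07D2: 2-byte form → DF 92.
U+0E38: 3-byte form → E0 B8 B8.
U+25A4: 3-byte form → E2 96 A4.
U+05E4: 2-byte form → D7 A4.
Concatenated (24 bytes): F2 BD 98 AC E0 A4 9D F4 8B 83 8B E7 80 AA DF 92 E0 B8 B8 E2 96 A4 D7 A4.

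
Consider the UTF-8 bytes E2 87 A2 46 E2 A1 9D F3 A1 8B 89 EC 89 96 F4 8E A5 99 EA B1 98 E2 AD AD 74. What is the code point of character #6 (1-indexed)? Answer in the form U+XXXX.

U+10E959

Offset 0: leading byte 0xE2 = 11100010 → 3-byte char #1 = E2 87 A2.
Offset 3: leading byte 0x46 = 01000110 → 1-byte char #2 = 46.
Offset 4: leading byte 0xE2 = 11100010 → 3-byte char #3 = E2 A1 9D.
Offset 7: leading byte 0xF3 = 11110011 → 4-byte char #4 = F3 A1 8B 89.
Offset 11: leading byte 0xEC = 11101100 → 3-byte char #5 = EC 89 96.
Offset 14: leading byte 0xF4 = 11110100 → 4-byte char #6 = F4 8E A5 99.
Leading byte 0xF4 = 11110100 matches 11110xxx → 4-byte sequence.
Byte 1: 0xF4 = 11110100, payload 100 (3 bits).
Byte 2: 0x8E = 10001110 (10xxxxxx ✓), payload 001110.
Byte 3: 0xA5 = 10100101 (10xxxxxx ✓), payload 100101.
Byte 4: 0x99 = 10011001 (10xxxxxx ✓), payload 011001.
Concatenate: 100001110100101011001 = 0x10E959 (21 bits → U+10E959).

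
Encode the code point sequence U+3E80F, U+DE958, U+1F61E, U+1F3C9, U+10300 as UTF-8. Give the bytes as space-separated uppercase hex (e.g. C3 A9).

U+3E80F: 4-byte form → F0 BE A0 8F.
U+DE958: 4-byte form → F3 9E A5 98.
U+1F61E: 4-byte form → F0 9F 98 9E.
U+1F3C9: 4-byte form → F0 9F 8F 89.
U+10300: 4-byte form → F0 90 8C 80.
Concatenated (20 bytes): F0 BE A0 8F F3 9E A5 98 F0 9F 98 9E F0 9F 8F 89 F0 90 8C 80.

F0 BE A0 8F F3 9E A5 98 F0 9F 98 9E F0 9F 8F 89 F0 90 8C 80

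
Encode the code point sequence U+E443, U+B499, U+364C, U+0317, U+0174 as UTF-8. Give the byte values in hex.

EE 91 83 EB 92 99 E3 99 8C CC 97 C5 B4

U+E443: 3-byte form → EE 91 83.
U+B499: 3-byte form → EB 92 99.
U+364C: 3-byte form → E3 99 8C.
U+0317: 2-byte form → CC 97.
U+0174: 2-byte form → C5 B4.
Concatenated (13 bytes): EE 91 83 EB 92 99 E3 99 8C CC 97 C5 B4.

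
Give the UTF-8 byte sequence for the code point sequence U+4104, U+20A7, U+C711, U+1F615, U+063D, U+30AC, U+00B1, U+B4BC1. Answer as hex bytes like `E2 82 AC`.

E4 84 84 E2 82 A7 EC 9C 91 F0 9F 98 95 D8 BD E3 82 AC C2 B1 F2 B4 AF 81

U+4104: 3-byte form → E4 84 84.
U+20A7: 3-byte form → E2 82 A7.
U+C711: 3-byte form → EC 9C 91.
U+1F615: 4-byte form → F0 9F 98 95.
U+063D: 2-byte form → D8 BD.
U+30AC: 3-byte form → E3 82 AC.
U+00B1: 2-byte form → C2 B1.
U+B4BC1: 4-byte form → F2 B4 AF 81.
Concatenated (24 bytes): E4 84 84 E2 82 A7 EC 9C 91 F0 9F 98 95 D8 BD E3 82 AC C2 B1 F2 B4 AF 81.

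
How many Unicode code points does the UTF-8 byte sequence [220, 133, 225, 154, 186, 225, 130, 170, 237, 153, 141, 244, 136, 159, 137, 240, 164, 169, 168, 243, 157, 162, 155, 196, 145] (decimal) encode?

8

Byte at offset 0: 0xDC = 11011100 → 2-byte char (#1). Advance 2.
Byte at offset 2: 0xE1 = 11100001 → 3-byte char (#2). Advance 3.
Byte at offset 5: 0xE1 = 11100001 → 3-byte char (#3). Advance 3.
Byte at offset 8: 0xED = 11101101 → 3-byte char (#4). Advance 3.
Byte at offset 11: 0xF4 = 11110100 → 4-byte char (#5). Advance 4.
Byte at offset 15: 0xF0 = 11110000 → 4-byte char (#6). Advance 4.
Byte at offset 19: 0xF3 = 11110011 → 4-byte char (#7). Advance 4.
Byte at offset 23: 0xC4 = 11000100 → 2-byte char (#8). Advance 2.
Reached end at offset 25 after 8 code points.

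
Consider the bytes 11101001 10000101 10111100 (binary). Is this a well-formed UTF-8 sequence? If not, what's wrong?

valid

Leading byte 0xE9 = 11101001 → 3-byte form.
Continuation bytes 0x85=10000101, 0xBC=10111100 all match 10xxxxxx.
Decoded value 0x917C is ≥ 0x800 (shortest form) and not a surrogate.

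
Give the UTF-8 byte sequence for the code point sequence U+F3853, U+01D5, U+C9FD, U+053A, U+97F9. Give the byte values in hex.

F3 B3 A1 93 C7 95 EC A7 BD D4 BA E9 9F B9

U+F3853: 4-byte form → F3 B3 A1 93.
U+01D5: 2-byte form → C7 95.
U+C9FD: 3-byte form → EC A7 BD.
U+053A: 2-byte form → D4 BA.
U+97F9: 3-byte form → E9 9F B9.
Concatenated (14 bytes): F3 B3 A1 93 C7 95 EC A7 BD D4 BA E9 9F B9.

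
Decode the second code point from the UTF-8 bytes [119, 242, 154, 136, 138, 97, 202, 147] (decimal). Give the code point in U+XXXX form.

U+9A20A

Offset 0: leading byte 0x77 = 01110111 → 1-byte char #1 = 77.
Offset 1: leading byte 0xF2 = 11110010 → 4-byte char #2 = F2 9A 88 8A.
Leading byte 0xF2 = 11110010 matches 11110xxx → 4-byte sequence.
Byte 1: 0xF2 = 11110010, payload 010 (3 bits).
Byte 2: 0x9A = 10011010 (10xxxxxx ✓), payload 011010.
Byte 3: 0x88 = 10001000 (10xxxxxx ✓), payload 001000.
Byte 4: 0x8A = 10001010 (10xxxxxx ✓), payload 001010.
Concatenate: 010011010001000001010 = 0x9A20A (21 bits → U+9A20A).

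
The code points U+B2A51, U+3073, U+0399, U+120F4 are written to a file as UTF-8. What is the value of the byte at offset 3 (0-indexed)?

U+B2A51 → 4-byte form F2 B2 A9 91 at offsets 0–3.
Offset 3 falls in char 1's range; it's byte 4 of F2 B2 A9 91 = 0x91.

0x91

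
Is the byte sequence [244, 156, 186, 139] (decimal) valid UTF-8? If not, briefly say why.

Leading byte 0xF4 = 11110100 → 4-byte form.
Payload = 0x11CE8B, which exceeds U+10FFFF, the maximum Unicode code point. (Leading bytes F5–FF, or F4 followed by ≥ 0x90, are invalid.)

invalid (encodes a value above U+10FFFF)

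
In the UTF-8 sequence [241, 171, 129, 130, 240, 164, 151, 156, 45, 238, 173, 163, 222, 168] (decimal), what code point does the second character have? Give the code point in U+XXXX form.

Offset 0: leading byte 0xF1 = 11110001 → 4-byte char #1 = F1 AB 81 82.
Offset 4: leading byte 0xF0 = 11110000 → 4-byte char #2 = F0 A4 97 9C.
Leading byte 0xF0 = 11110000 matches 11110xxx → 4-byte sequence.
Byte 1: 0xF0 = 11110000, payload 000 (3 bits).
Byte 2: 0xA4 = 10100100 (10xxxxxx ✓), payload 100100.
Byte 3: 0x97 = 10010111 (10xxxxxx ✓), payload 010111.
Byte 4: 0x9C = 10011100 (10xxxxxx ✓), payload 011100.
Concatenate: 000100100010111011100 = 0x245DC (21 bits → U+245DC).

U+245DC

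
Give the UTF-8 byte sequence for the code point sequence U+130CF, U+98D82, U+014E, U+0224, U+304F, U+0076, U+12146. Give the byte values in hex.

F0 93 83 8F F2 98 B6 82 C5 8E C8 A4 E3 81 8F 76 F0 92 85 86

U+130CF: 4-byte form → F0 93 83 8F.
U+98D82: 4-byte form → F2 98 B6 82.
U+014E: 2-byte form → C5 8E.
U+0224: 2-byte form → C8 A4.
U+304F: 3-byte form → E3 81 8F.
U+0076: 1-byte form → 76.
U+12146: 4-byte form → F0 92 85 86.
Concatenated (20 bytes): F0 93 83 8F F2 98 B6 82 C5 8E C8 A4 E3 81 8F 76 F0 92 85 86.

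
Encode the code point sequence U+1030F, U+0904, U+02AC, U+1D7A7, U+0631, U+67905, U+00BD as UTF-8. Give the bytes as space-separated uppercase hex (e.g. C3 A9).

U+1030F: 4-byte form → F0 90 8C 8F.
U+0904: 3-byte form → E0 A4 84.
U+02AC: 2-byte form → CA AC.
U+1D7A7: 4-byte form → F0 9D 9E A7.
U+0631: 2-byte form → D8 B1.
U+67905: 4-byte form → F1 A7 A4 85.
U+00BD: 2-byte form → C2 BD.
Concatenated (21 bytes): F0 90 8C 8F E0 A4 84 CA AC F0 9D 9E A7 D8 B1 F1 A7 A4 85 C2 BD.

F0 90 8C 8F E0 A4 84 CA AC F0 9D 9E A7 D8 B1 F1 A7 A4 85 C2 BD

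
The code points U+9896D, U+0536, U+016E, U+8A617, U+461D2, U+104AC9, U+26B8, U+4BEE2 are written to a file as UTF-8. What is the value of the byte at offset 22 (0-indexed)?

U+9896D → 4-byte form F2 98 A5 AD at offsets 0–3.
U+0536 → 2-byte form D4 B6 at offsets 4–5.
U+016E → 2-byte form C5 AE at offsets 6–7.
U+8A617 → 4-byte form F2 8A 98 97 at offsets 8–11.
U+461D2 → 4-byte form F1 86 87 92 at offsets 12–15.
U+104AC9 → 4-byte form F4 84 AB 89 at offsets 16–19.
U+26B8 → 3-byte form E2 9A B8 at offsets 20–22.
Offset 22 falls in char 7's range; it's byte 3 of E2 9A B8 = 0xB8.

0xB8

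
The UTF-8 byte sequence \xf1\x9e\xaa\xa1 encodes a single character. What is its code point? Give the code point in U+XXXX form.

U+5EAA1

Leading byte 0xF1 = 11110001 matches 11110xxx → 4-byte sequence.
Byte 1: 0xF1 = 11110001, payload 001 (3 bits).
Byte 2: 0x9E = 10011110 (10xxxxxx ✓), payload 011110.
Byte 3: 0xAA = 10101010 (10xxxxxx ✓), payload 101010.
Byte 4: 0xA1 = 10100001 (10xxxxxx ✓), payload 100001.
Concatenate: 001011110101010100001 = 0x5EAA1 (21 bits → U+5EAA1).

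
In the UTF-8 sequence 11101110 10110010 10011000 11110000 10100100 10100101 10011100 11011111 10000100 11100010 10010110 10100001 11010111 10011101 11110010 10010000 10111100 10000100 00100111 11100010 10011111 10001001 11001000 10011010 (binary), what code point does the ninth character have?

Offset 0: leading byte 0xEE = 11101110 → 3-byte char #1 = EE B2 98.
Offset 3: leading byte 0xF0 = 11110000 → 4-byte char #2 = F0 A4 A5 9C.
Offset 7: leading byte 0xDF = 11011111 → 2-byte char #3 = DF 84.
Offset 9: leading byte 0xE2 = 11100010 → 3-byte char #4 = E2 96 A1.
Offset 12: leading byte 0xD7 = 11010111 → 2-byte char #5 = D7 9D.
Offset 14: leading byte 0xF2 = 11110010 → 4-byte char #6 = F2 90 BC 84.
Offset 18: leading byte 0x27 = 00100111 → 1-byte char #7 = 27.
Offset 19: leading byte 0xE2 = 11100010 → 3-byte char #8 = E2 9F 89.
Offset 22: leading byte 0xC8 = 11001000 → 2-byte char #9 = C8 9A.
Leading byte 0xC8 = 11001000 matches 110xxxxx → 2-byte sequence.
Byte 1: 0xC8 = 11001000, payload 01000 (5 bits).
Byte 2: 0x9A = 10011010 (10xxxxxx ✓), payload 011010.
Concatenate: 01000011010 = 0x21A (11 bits → U+021A).

U+021A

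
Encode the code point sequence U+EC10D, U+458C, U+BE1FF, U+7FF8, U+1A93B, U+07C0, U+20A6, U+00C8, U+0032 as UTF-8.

U+EC10D: 4-byte form → F3 AC 84 8D.
U+458C: 3-byte form → E4 96 8C.
U+BE1FF: 4-byte form → F2 BE 87 BF.
U+7FF8: 3-byte form → E7 BF B8.
U+1A93B: 4-byte form → F0 9A A4 BB.
U+07C0: 2-byte form → DF 80.
U+20A6: 3-byte form → E2 82 A6.
U+00C8: 2-byte form → C3 88.
U+0032: 1-byte form → 32.
Concatenated (26 bytes): F3 AC 84 8D E4 96 8C F2 BE 87 BF E7 BF B8 F0 9A A4 BB DF 80 E2 82 A6 C3 88 32.

F3 AC 84 8D E4 96 8C F2 BE 87 BF E7 BF B8 F0 9A A4 BB DF 80 E2 82 A6 C3 88 32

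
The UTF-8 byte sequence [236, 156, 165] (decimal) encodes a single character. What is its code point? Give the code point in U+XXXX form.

U+C725

Leading byte 0xEC = 11101100 matches 1110xxxx → 3-byte sequence.
Byte 1: 0xEC = 11101100, payload 1100 (4 bits).
Byte 2: 0x9C = 10011100 (10xxxxxx ✓), payload 011100.
Byte 3: 0xA5 = 10100101 (10xxxxxx ✓), payload 100101.
Concatenate: 1100011100100101 = 0xC725 (16 bits → U+C725).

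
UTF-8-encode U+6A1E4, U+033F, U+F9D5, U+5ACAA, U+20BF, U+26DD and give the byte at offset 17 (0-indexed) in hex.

U+6A1E4 → 4-byte form F1 AA 87 A4 at offsets 0–3.
U+033F → 2-byte form CC BF at offsets 4–5.
U+F9D5 → 3-byte form EF A7 95 at offsets 6–8.
U+5ACAA → 4-byte form F1 9A B2 AA at offsets 9–12.
U+20BF → 3-byte form E2 82 BF at offsets 13–15.
U+26DD → 3-byte form E2 9B 9D at offsets 16–18.
Offset 17 falls in char 6's range; it's byte 2 of E2 9B 9D = 0x9B.

0x9B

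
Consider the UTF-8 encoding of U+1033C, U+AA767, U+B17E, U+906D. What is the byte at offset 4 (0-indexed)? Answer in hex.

0xF2

U+1033C → 4-byte form F0 90 8C BC at offsets 0–3.
U+AA767 → 4-byte form F2 AA 9D A7 at offsets 4–7.
Offset 4 falls in char 2's range; it's byte 1 of F2 AA 9D A7 = 0xF2.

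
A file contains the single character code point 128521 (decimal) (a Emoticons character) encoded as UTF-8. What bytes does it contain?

U+1F609 = 0x1F609 = 128521 decimal. In range U+10000–U+10FFFF → 4-byte form: 11110xxx 10xxxxxx 10xxxxxx 10xxxxxx.
Binary (21 bits): 000011111011000001001.
Split 3+6+6+6: 000 | 011111 | 011000 | 001001.
Byte 1: 11110000 = 0xF0.
Byte 2: 10011111 = 0x9F.
Byte 3: 10011000 = 0x98.
Byte 4: 10001001 = 0x89.

F0 9F 98 89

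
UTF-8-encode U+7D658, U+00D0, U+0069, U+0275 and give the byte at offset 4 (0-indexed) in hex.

0xC3

U+7D658 → 4-byte form F1 BD 99 98 at offsets 0–3.
U+00D0 → 2-byte form C3 90 at offsets 4–5.
Offset 4 falls in char 2's range; it's byte 1 of C3 90 = 0xC3.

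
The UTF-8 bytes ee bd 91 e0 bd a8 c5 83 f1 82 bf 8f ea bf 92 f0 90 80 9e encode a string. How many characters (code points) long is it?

Byte at offset 0: 0xEE = 11101110 → 3-byte char (#1). Advance 3.
Byte at offset 3: 0xE0 = 11100000 → 3-byte char (#2). Advance 3.
Byte at offset 6: 0xC5 = 11000101 → 2-byte char (#3). Advance 2.
Byte at offset 8: 0xF1 = 11110001 → 4-byte char (#4). Advance 4.
Byte at offset 12: 0xEA = 11101010 → 3-byte char (#5). Advance 3.
Byte at offset 15: 0xF0 = 11110000 → 4-byte char (#6). Advance 4.
Reached end at offset 19 after 6 code points.

6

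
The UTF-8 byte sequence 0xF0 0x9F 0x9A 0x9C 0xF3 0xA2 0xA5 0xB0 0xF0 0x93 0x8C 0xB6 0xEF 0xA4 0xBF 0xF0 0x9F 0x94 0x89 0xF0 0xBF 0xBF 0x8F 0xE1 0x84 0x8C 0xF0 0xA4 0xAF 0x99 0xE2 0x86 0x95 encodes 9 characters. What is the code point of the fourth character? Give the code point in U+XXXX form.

Offset 0: leading byte 0xF0 = 11110000 → 4-byte char #1 = F0 9F 9A 9C.
Offset 4: leading byte 0xF3 = 11110011 → 4-byte char #2 = F3 A2 A5 B0.
Offset 8: leading byte 0xF0 = 11110000 → 4-byte char #3 = F0 93 8C B6.
Offset 12: leading byte 0xEF = 11101111 → 3-byte char #4 = EF A4 BF.
Leading byte 0xEF = 11101111 matches 1110xxxx → 3-byte sequence.
Byte 1: 0xEF = 11101111, payload 1111 (4 bits).
Byte 2: 0xA4 = 10100100 (10xxxxxx ✓), payload 100100.
Byte 3: 0xBF = 10111111 (10xxxxxx ✓), payload 111111.
Concatenate: 1111100100111111 = 0xF93F (16 bits → U+F93F).

U+F93F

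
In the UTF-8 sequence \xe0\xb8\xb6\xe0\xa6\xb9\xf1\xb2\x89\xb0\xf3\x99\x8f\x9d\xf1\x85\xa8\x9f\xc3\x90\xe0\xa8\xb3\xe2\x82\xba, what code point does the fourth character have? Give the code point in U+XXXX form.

U+D93DD

Offset 0: leading byte 0xE0 = 11100000 → 3-byte char #1 = E0 B8 B6.
Offset 3: leading byte 0xE0 = 11100000 → 3-byte char #2 = E0 A6 B9.
Offset 6: leading byte 0xF1 = 11110001 → 4-byte char #3 = F1 B2 89 B0.
Offset 10: leading byte 0xF3 = 11110011 → 4-byte char #4 = F3 99 8F 9D.
Leading byte 0xF3 = 11110011 matches 11110xxx → 4-byte sequence.
Byte 1: 0xF3 = 11110011, payload 011 (3 bits).
Byte 2: 0x99 = 10011001 (10xxxxxx ✓), payload 011001.
Byte 3: 0x8F = 10001111 (10xxxxxx ✓), payload 001111.
Byte 4: 0x9D = 10011101 (10xxxxxx ✓), payload 011101.
Concatenate: 011011001001111011101 = 0xD93DD (21 bits → U+D93DD).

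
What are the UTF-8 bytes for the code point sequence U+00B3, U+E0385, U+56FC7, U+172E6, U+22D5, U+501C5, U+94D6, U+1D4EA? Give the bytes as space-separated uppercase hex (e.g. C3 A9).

C2 B3 F3 A0 8E 85 F1 96 BF 87 F0 97 8B A6 E2 8B 95 F1 90 87 85 E9 93 96 F0 9D 93 AA

U+00B3: 2-byte form → C2 B3.
U+E0385: 4-byte form → F3 A0 8E 85.
U+56FC7: 4-byte form → F1 96 BF 87.
U+172E6: 4-byte form → F0 97 8B A6.
U+22D5: 3-byte form → E2 8B 95.
U+501C5: 4-byte form → F1 90 87 85.
U+94D6: 3-byte form → E9 93 96.
U+1D4EA: 4-byte form → F0 9D 93 AA.
Concatenated (28 bytes): C2 B3 F3 A0 8E 85 F1 96 BF 87 F0 97 8B A6 E2 8B 95 F1 90 87 85 E9 93 96 F0 9D 93 AA.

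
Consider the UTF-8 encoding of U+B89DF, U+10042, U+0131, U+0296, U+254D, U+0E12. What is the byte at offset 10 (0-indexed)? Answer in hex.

0xCA

U+B89DF → 4-byte form F2 B8 A7 9F at offsets 0–3.
U+10042 → 4-byte form F0 90 81 82 at offsets 4–7.
U+0131 → 2-byte form C4 B1 at offsets 8–9.
U+0296 → 2-byte form CA 96 at offsets 10–11.
Offset 10 falls in char 4's range; it's byte 1 of CA 96 = 0xCA.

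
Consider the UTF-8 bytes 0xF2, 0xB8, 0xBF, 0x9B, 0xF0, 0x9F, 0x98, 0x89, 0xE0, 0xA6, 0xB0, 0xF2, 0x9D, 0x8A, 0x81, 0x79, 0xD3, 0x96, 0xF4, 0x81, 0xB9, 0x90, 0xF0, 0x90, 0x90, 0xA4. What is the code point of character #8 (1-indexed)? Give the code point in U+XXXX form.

Offset 0: leading byte 0xF2 = 11110010 → 4-byte char #1 = F2 B8 BF 9B.
Offset 4: leading byte 0xF0 = 11110000 → 4-byte char #2 = F0 9F 98 89.
Offset 8: leading byte 0xE0 = 11100000 → 3-byte char #3 = E0 A6 B0.
Offset 11: leading byte 0xF2 = 11110010 → 4-byte char #4 = F2 9D 8A 81.
Offset 15: leading byte 0x79 = 01111001 → 1-byte char #5 = 79.
Offset 16: leading byte 0xD3 = 11010011 → 2-byte char #6 = D3 96.
Offset 18: leading byte 0xF4 = 11110100 → 4-byte char #7 = F4 81 B9 90.
Offset 22: leading byte 0xF0 = 11110000 → 4-byte char #8 = F0 90 90 A4.
Leading byte 0xF0 = 11110000 matches 11110xxx → 4-byte sequence.
Byte 1: 0xF0 = 11110000, payload 000 (3 bits).
Byte 2: 0x90 = 10010000 (10xxxxxx ✓), payload 010000.
Byte 3: 0x90 = 10010000 (10xxxxxx ✓), payload 010000.
Byte 4: 0xA4 = 10100100 (10xxxxxx ✓), payload 100100.
Concatenate: 000010000010000100100 = 0x10424 (21 bits → U+10424).

U+10424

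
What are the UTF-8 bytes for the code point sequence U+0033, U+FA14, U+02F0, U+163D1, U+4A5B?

33 EF A8 94 CB B0 F0 96 8F 91 E4 A9 9B

U+0033: 1-byte form → 33.
U+FA14: 3-byte form → EF A8 94.
U+02F0: 2-byte form → CB B0.
U+163D1: 4-byte form → F0 96 8F 91.
U+4A5B: 3-byte form → E4 A9 9B.
Concatenated (13 bytes): 33 EF A8 94 CB B0 F0 96 8F 91 E4 A9 9B.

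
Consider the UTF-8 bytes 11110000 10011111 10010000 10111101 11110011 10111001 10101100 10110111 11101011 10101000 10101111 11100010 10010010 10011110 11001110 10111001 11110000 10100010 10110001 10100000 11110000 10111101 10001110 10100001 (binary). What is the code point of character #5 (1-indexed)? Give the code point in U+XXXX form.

U+03B9

Offset 0: leading byte 0xF0 = 11110000 → 4-byte char #1 = F0 9F 90 BD.
Offset 4: leading byte 0xF3 = 11110011 → 4-byte char #2 = F3 B9 AC B7.
Offset 8: leading byte 0xEB = 11101011 → 3-byte char #3 = EB A8 AF.
Offset 11: leading byte 0xE2 = 11100010 → 3-byte char #4 = E2 92 9E.
Offset 14: leading byte 0xCE = 11001110 → 2-byte char #5 = CE B9.
Leading byte 0xCE = 11001110 matches 110xxxxx → 2-byte sequence.
Byte 1: 0xCE = 11001110, payload 01110 (5 bits).
Byte 2: 0xB9 = 10111001 (10xxxxxx ✓), payload 111001.
Concatenate: 01110111001 = 0x3B9 (11 bits → U+03B9).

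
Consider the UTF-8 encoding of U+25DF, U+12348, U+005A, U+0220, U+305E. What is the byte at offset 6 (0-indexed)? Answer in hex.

U+25DF → 3-byte form E2 97 9F at offsets 0–2.
U+12348 → 4-byte form F0 92 8D 88 at offsets 3–6.
Offset 6 falls in char 2's range; it's byte 4 of F0 92 8D 88 = 0x88.

0x88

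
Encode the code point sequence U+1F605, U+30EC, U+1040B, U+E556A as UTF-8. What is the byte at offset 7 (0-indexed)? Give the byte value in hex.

0xF0

U+1F605 → 4-byte form F0 9F 98 85 at offsets 0–3.
U+30EC → 3-byte form E3 83 AC at offsets 4–6.
U+1040B → 4-byte form F0 90 90 8B at offsets 7–10.
Offset 7 falls in char 3's range; it's byte 1 of F0 90 90 8B = 0xF0.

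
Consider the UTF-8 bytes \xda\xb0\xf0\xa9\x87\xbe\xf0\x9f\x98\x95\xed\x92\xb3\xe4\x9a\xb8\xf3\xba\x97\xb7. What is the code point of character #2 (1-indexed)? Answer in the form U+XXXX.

Offset 0: leading byte 0xDA = 11011010 → 2-byte char #1 = DA B0.
Offset 2: leading byte 0xF0 = 11110000 → 4-byte char #2 = F0 A9 87 BE.
Leading byte 0xF0 = 11110000 matches 11110xxx → 4-byte sequence.
Byte 1: 0xF0 = 11110000, payload 000 (3 bits).
Byte 2: 0xA9 = 10101001 (10xxxxxx ✓), payload 101001.
Byte 3: 0x87 = 10000111 (10xxxxxx ✓), payload 000111.
Byte 4: 0xBE = 10111110 (10xxxxxx ✓), payload 111110.
Concatenate: 000101001000111111110 = 0x291FE (21 bits → U+291FE).

U+291FE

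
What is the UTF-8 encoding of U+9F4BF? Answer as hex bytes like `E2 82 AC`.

U+9F4BF = 0x9F4BF = 652479 decimal. In range U+10000–U+10FFFF → 4-byte form: 11110xxx 10xxxxxx 10xxxxxx 10xxxxxx.
Binary (21 bits): 010011111010010111111.
Split 3+6+6+6: 010 | 011111 | 010010 | 111111.
Byte 1: 11110010 = 0xF2.
Byte 2: 10011111 = 0x9F.
Byte 3: 10010010 = 0x92.
Byte 4: 10111111 = 0xBF.

F2 9F 92 BF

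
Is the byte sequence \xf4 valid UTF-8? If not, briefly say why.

Leading byte 0xF4 = 11110100 → 4-byte form, but only 1 byte is present.

invalid (sequence truncated)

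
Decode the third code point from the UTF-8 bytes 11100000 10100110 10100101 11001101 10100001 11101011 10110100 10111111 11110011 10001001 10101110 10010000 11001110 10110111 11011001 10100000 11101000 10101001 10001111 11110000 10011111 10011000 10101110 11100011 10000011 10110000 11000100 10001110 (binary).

Offset 0: leading byte 0xE0 = 11100000 → 3-byte char #1 = E0 A6 A5.
Offset 3: leading byte 0xCD = 11001101 → 2-byte char #2 = CD A1.
Offset 5: leading byte 0xEB = 11101011 → 3-byte char #3 = EB B4 BF.
Leading byte 0xEB = 11101011 matches 1110xxxx → 3-byte sequence.
Byte 1: 0xEB = 11101011, payload 1011 (4 bits).
Byte 2: 0xB4 = 10110100 (10xxxxxx ✓), payload 110100.
Byte 3: 0xBF = 10111111 (10xxxxxx ✓), payload 111111.
Concatenate: 1011110100111111 = 0xBD3F (16 bits → U+BD3F).

U+BD3F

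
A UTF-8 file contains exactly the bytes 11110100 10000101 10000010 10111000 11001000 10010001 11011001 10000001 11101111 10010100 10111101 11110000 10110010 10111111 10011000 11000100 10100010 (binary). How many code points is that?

Byte at offset 0: 0xF4 = 11110100 → 4-byte char (#1). Advance 4.
Byte at offset 4: 0xC8 = 11001000 → 2-byte char (#2). Advance 2.
Byte at offset 6: 0xD9 = 11011001 → 2-byte char (#3). Advance 2.
Byte at offset 8: 0xEF = 11101111 → 3-byte char (#4). Advance 3.
Byte at offset 11: 0xF0 = 11110000 → 4-byte char (#5). Advance 4.
Byte at offset 15: 0xC4 = 11000100 → 2-byte char (#6). Advance 2.
Reached end at offset 17 after 6 code points.

6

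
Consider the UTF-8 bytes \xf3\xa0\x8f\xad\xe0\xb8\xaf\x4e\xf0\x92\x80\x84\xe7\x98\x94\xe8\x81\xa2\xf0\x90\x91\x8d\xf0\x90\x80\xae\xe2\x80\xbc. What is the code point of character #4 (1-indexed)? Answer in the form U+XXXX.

U+12004

Offset 0: leading byte 0xF3 = 11110011 → 4-byte char #1 = F3 A0 8F AD.
Offset 4: leading byte 0xE0 = 11100000 → 3-byte char #2 = E0 B8 AF.
Offset 7: leading byte 0x4E = 01001110 → 1-byte char #3 = 4E.
Offset 8: leading byte 0xF0 = 11110000 → 4-byte char #4 = F0 92 80 84.
Leading byte 0xF0 = 11110000 matches 11110xxx → 4-byte sequence.
Byte 1: 0xF0 = 11110000, payload 000 (3 bits).
Byte 2: 0x92 = 10010010 (10xxxxxx ✓), payload 010010.
Byte 3: 0x80 = 10000000 (10xxxxxx ✓), payload 000000.
Byte 4: 0x84 = 10000100 (10xxxxxx ✓), payload 000100.
Concatenate: 000010010000000000100 = 0x12004 (21 bits → U+12004).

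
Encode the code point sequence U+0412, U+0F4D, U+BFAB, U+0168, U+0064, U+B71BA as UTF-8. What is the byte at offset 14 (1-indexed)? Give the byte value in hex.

0x86

1-indexed offset 14 is 0-indexed offset 13.
U+0412 → 2-byte form D0 92 at offsets 0–1.
U+0F4D → 3-byte form E0 BD 8D at offsets 2–4.
U+BFAB → 3-byte form EB BE AB at offsets 5–7.
U+0168 → 2-byte form C5 A8 at offsets 8–9.
U+0064 → 1-byte form 64 at offsets 10–10.
U+B71BA → 4-byte form F2 B7 86 BA at offsets 11–14.
Offset 13 falls in char 6's range; it's byte 3 of F2 B7 86 BA = 0x86.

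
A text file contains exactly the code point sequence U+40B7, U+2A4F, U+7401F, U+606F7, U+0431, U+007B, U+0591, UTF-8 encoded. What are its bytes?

E4 82 B7 E2 A9 8F F1 B4 80 9F F1 A0 9B B7 D0 B1 7B D6 91

U+40B7: 3-byte form → E4 82 B7.
U+2A4F: 3-byte form → E2 A9 8F.
U+7401F: 4-byte form → F1 B4 80 9F.
U+606F7: 4-byte form → F1 A0 9B B7.
U+0431: 2-byte form → D0 B1.
U+007B: 1-byte form → 7B.
U+0591: 2-byte form → D6 91.
Concatenated (19 bytes): E4 82 B7 E2 A9 8F F1 B4 80 9F F1 A0 9B B7 D0 B1 7B D6 91.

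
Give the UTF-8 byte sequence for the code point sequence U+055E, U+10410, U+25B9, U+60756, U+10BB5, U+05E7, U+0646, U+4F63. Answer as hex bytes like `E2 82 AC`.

D5 9E F0 90 90 90 E2 96 B9 F1 A0 9D 96 F0 90 AE B5 D7 A7 D9 86 E4 BD A3

U+055E: 2-byte form → D5 9E.
U+10410: 4-byte form → F0 90 90 90.
U+25B9: 3-byte form → E2 96 B9.
U+60756: 4-byte form → F1 A0 9D 96.
U+10BB5: 4-byte form → F0 90 AE B5.
U+05E7: 2-byte form → D7 A7.
U+0646: 2-byte form → D9 86.
U+4F63: 3-byte form → E4 BD A3.
Concatenated (24 bytes): D5 9E F0 90 90 90 E2 96 B9 F1 A0 9D 96 F0 90 AE B5 D7 A7 D9 86 E4 BD A3.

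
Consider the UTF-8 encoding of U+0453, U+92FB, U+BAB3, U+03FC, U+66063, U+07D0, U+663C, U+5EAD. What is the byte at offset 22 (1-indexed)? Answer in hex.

0xAD

1-indexed offset 22 is 0-indexed offset 21.
U+0453 → 2-byte form D1 93 at offsets 0–1.
U+92FB → 3-byte form E9 8B BB at offsets 2–4.
U+BAB3 → 3-byte form EB AA B3 at offsets 5–7.
U+03FC → 2-byte form CF BC at offsets 8–9.
U+66063 → 4-byte form F1 A6 81 A3 at offsets 10–13.
U+07D0 → 2-byte form DF 90 at offsets 14–15.
U+663C → 3-byte form E6 98 BC at offsets 16–18.
U+5EAD → 3-byte form E5 BA AD at offsets 19–21.
Offset 21 falls in char 8's range; it's byte 3 of E5 BA AD = 0xAD.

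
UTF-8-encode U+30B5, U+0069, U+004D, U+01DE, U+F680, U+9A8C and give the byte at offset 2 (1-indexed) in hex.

0x82

1-indexed offset 2 is 0-indexed offset 1.
U+30B5 → 3-byte form E3 82 B5 at offsets 0–2.
Offset 1 falls in char 1's range; it's byte 2 of E3 82 B5 = 0x82.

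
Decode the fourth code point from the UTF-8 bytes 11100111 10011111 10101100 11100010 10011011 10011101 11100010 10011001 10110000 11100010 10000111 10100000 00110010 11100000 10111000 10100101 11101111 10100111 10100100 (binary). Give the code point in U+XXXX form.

Offset 0: leading byte 0xE7 = 11100111 → 3-byte char #1 = E7 9F AC.
Offset 3: leading byte 0xE2 = 11100010 → 3-byte char #2 = E2 9B 9D.
Offset 6: leading byte 0xE2 = 11100010 → 3-byte char #3 = E2 99 B0.
Offset 9: leading byte 0xE2 = 11100010 → 3-byte char #4 = E2 87 A0.
Leading byte 0xE2 = 11100010 matches 1110xxxx → 3-byte sequence.
Byte 1: 0xE2 = 11100010, payload 0010 (4 bits).
Byte 2: 0x87 = 10000111 (10xxxxxx ✓), payload 000111.
Byte 3: 0xA0 = 10100000 (10xxxxxx ✓), payload 100000.
Concatenate: 0010000111100000 = 0x21E0 (16 bits → U+21E0).

U+21E0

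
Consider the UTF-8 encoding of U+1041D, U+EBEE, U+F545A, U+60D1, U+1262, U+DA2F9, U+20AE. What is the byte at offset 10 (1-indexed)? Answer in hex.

1-indexed offset 10 is 0-indexed offset 9.
U+1041D → 4-byte form F0 90 90 9D at offsets 0–3.
U+EBEE → 3-byte form EE AF AE at offsets 4–6.
U+F545A → 4-byte form F3 B5 91 9A at offsets 7–10.
Offset 9 falls in char 3's range; it's byte 3 of F3 B5 91 9A = 0x91.

0x91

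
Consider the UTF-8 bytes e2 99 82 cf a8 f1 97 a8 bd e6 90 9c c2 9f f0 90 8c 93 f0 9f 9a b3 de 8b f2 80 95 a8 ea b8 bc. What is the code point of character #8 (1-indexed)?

Offset 0: leading byte 0xE2 = 11100010 → 3-byte char #1 = E2 99 82.
Offset 3: leading byte 0xCF = 11001111 → 2-byte char #2 = CF A8.
Offset 5: leading byte 0xF1 = 11110001 → 4-byte char #3 = F1 97 A8 BD.
Offset 9: leading byte 0xE6 = 11100110 → 3-byte char #4 = E6 90 9C.
Offset 12: leading byte 0xC2 = 11000010 → 2-byte char #5 = C2 9F.
Offset 14: leading byte 0xF0 = 11110000 → 4-byte char #6 = F0 90 8C 93.
Offset 18: leading byte 0xF0 = 11110000 → 4-byte char #7 = F0 9F 9A B3.
Offset 22: leading byte 0xDE = 11011110 → 2-byte char #8 = DE 8B.
Leading byte 0xDE = 11011110 matches 110xxxxx → 2-byte sequence.
Byte 1: 0xDE = 11011110, payload 11110 (5 bits).
Byte 2: 0x8B = 10001011 (10xxxxxx ✓), payload 001011.
Concatenate: 11110001011 = 0x78B (11 bits → U+078B).

U+078B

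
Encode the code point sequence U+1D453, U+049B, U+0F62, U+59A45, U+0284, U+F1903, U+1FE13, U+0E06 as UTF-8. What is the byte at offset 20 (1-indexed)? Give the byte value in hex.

1-indexed offset 20 is 0-indexed offset 19.
U+1D453 → 4-byte form F0 9D 91 93 at offsets 0–3.
U+049B → 2-byte form D2 9B at offsets 4–5.
U+0F62 → 3-byte form E0 BD A2 at offsets 6–8.
U+59A45 → 4-byte form F1 99 A9 85 at offsets 9–12.
U+0284 → 2-byte form CA 84 at offsets 13–14.
U+F1903 → 4-byte form F3 B1 A4 83 at offsets 15–18.
U+1FE13 → 4-byte form F0 9F B8 93 at offsets 19–22.
Offset 19 falls in char 7's range; it's byte 1 of F0 9F B8 93 = 0xF0.

0xF0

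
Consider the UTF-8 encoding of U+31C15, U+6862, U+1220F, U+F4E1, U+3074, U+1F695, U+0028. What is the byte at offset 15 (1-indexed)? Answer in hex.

0xE3

1-indexed offset 15 is 0-indexed offset 14.
U+31C15 → 4-byte form F0 B1 B0 95 at offsets 0–3.
U+6862 → 3-byte form E6 A1 A2 at offsets 4–6.
U+1220F → 4-byte form F0 92 88 8F at offsets 7–10.
U+F4E1 → 3-byte form EF 93 A1 at offsets 11–13.
U+3074 → 3-byte form E3 81 B4 at offsets 14–16.
Offset 14 falls in char 5's range; it's byte 1 of E3 81 B4 = 0xE3.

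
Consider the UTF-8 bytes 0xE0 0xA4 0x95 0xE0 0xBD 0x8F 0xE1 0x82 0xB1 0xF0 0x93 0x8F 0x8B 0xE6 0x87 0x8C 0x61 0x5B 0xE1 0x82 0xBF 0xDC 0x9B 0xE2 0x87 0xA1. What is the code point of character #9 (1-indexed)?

U+071B

Offset 0: leading byte 0xE0 = 11100000 → 3-byte char #1 = E0 A4 95.
Offset 3: leading byte 0xE0 = 11100000 → 3-byte char #2 = E0 BD 8F.
Offset 6: leading byte 0xE1 = 11100001 → 3-byte char #3 = E1 82 B1.
Offset 9: leading byte 0xF0 = 11110000 → 4-byte char #4 = F0 93 8F 8B.
Offset 13: leading byte 0xE6 = 11100110 → 3-byte char #5 = E6 87 8C.
Offset 16: leading byte 0x61 = 01100001 → 1-byte char #6 = 61.
Offset 17: leading byte 0x5B = 01011011 → 1-byte char #7 = 5B.
Offset 18: leading byte 0xE1 = 11100001 → 3-byte char #8 = E1 82 BF.
Offset 21: leading byte 0xDC = 11011100 → 2-byte char #9 = DC 9B.
Leading byte 0xDC = 11011100 matches 110xxxxx → 2-byte sequence.
Byte 1: 0xDC = 11011100, payload 11100 (5 bits).
Byte 2: 0x9B = 10011011 (10xxxxxx ✓), payload 011011.
Concatenate: 11100011011 = 0x71B (11 bits → U+071B).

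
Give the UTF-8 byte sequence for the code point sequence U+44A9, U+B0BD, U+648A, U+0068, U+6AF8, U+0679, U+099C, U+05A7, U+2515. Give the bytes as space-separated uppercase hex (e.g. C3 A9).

U+44A9: 3-byte form → E4 92 A9.
U+B0BD: 3-byte form → EB 82 BD.
U+648A: 3-byte form → E6 92 8A.
U+0068: 1-byte form → 68.
U+6AF8: 3-byte form → E6 AB B8.
U+0679: 2-byte form → D9 B9.
U+099C: 3-byte form → E0 A6 9C.
U+05A7: 2-byte form → D6 A7.
U+2515: 3-byte form → E2 94 95.
Concatenated (23 bytes): E4 92 A9 EB 82 BD E6 92 8A 68 E6 AB B8 D9 B9 E0 A6 9C D6 A7 E2 94 95.

E4 92 A9 EB 82 BD E6 92 8A 68 E6 AB B8 D9 B9 E0 A6 9C D6 A7 E2 94 95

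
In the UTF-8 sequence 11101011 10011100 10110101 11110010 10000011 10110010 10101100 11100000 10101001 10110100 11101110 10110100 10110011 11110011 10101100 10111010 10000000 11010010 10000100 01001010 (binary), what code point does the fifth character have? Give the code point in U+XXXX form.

U+ECE80

Offset 0: leading byte 0xEB = 11101011 → 3-byte char #1 = EB 9C B5.
Offset 3: leading byte 0xF2 = 11110010 → 4-byte char #2 = F2 83 B2 AC.
Offset 7: leading byte 0xE0 = 11100000 → 3-byte char #3 = E0 A9 B4.
Offset 10: leading byte 0xEE = 11101110 → 3-byte char #4 = EE B4 B3.
Offset 13: leading byte 0xF3 = 11110011 → 4-byte char #5 = F3 AC BA 80.
Leading byte 0xF3 = 11110011 matches 11110xxx → 4-byte sequence.
Byte 1: 0xF3 = 11110011, payload 011 (3 bits).
Byte 2: 0xAC = 10101100 (10xxxxxx ✓), payload 101100.
Byte 3: 0xBA = 10111010 (10xxxxxx ✓), payload 111010.
Byte 4: 0x80 = 10000000 (10xxxxxx ✓), payload 000000.
Concatenate: 011101100111010000000 = 0xECE80 (21 bits → U+ECE80).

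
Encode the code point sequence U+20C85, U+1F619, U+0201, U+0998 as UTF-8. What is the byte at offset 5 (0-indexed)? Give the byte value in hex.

0x9F

U+20C85 → 4-byte form F0 A0 B2 85 at offsets 0–3.
U+1F619 → 4-byte form F0 9F 98 99 at offsets 4–7.
Offset 5 falls in char 2's range; it's byte 2 of F0 9F 98 99 = 0x9F.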